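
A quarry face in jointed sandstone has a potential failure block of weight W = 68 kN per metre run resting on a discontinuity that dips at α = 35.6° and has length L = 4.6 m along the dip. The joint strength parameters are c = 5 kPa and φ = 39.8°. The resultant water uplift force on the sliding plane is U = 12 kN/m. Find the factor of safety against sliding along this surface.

Resolving the block weight along and normal to the plane and applying the Mohr–Coulomb strength on the joint:
N' = W cosα − U = 68·cos35.6° − 12 = 43.3 kN/m
Driving force T = W sinα = 68·sin35.6° = 39.6 kN/m
Resisting force R = c·L + N'·tanφ = 5·4.6 + 43.3·tan39.8° = 23.0 + 36.1 = 59.1 kN/m
FS = R / T = 59.1 / 39.6 = 1.492

FS = 1.49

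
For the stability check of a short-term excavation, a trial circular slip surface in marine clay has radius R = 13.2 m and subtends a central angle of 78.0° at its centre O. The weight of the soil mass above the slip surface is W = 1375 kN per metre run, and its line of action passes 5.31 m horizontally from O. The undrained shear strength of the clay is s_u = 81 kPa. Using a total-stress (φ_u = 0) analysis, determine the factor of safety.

Taking moments about the centre O, the resisting moment is provided by the undrained shear strength acting along the arc:
Arc length L_a = R·θ = 13.2·(78.0°·π/180) = 13.2·1.3614 = 17.97 m
M_R = s_u·L_a·R = 81·17.97·13.2 = 19213.4 kN·m/m
M_D = W·d = 1375·5.31 = 7301.2 kN·m/m
FS = M_R / M_D = 19213.4 / 7301.2 = 2.632

FS = 2.63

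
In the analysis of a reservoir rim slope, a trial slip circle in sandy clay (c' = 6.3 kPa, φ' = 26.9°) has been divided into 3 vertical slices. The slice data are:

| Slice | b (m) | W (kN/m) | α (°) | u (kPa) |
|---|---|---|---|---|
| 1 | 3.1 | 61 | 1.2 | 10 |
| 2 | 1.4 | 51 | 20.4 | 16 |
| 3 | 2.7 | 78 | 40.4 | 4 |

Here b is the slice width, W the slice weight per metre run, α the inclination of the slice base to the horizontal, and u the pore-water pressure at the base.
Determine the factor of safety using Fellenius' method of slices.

Ordinary method of slices: FS = Σ[c'·Δl_i + (W_i cosα_i − u_i·Δl_i)·tanφ'] / Σ W_i sinα_i, with Δl_i = b_i / cosα_i.
Slice 1: Δl = 3.1/cos1.2° = 3.101 m; N'_1 = 61·cos1.2° − 10·3.101 = 30.0; c'Δl = 19.53; W sinα = 1.3
Slice 2: Δl = 1.4/cos20.4° = 1.494 m; N'_2 = 51·cos20.4° − 16·1.494 = 23.9; c'Δl = 9.41; W sinα = 17.8
Slice 3: Δl = 2.7/cos40.4° = 3.545 m; N'_3 = 78·cos40.4° − 4·3.545 = 45.2; c'Δl = 22.34; W sinα = 50.6
Σc'Δl = 51.3 kN/m; ΣN' = 99.1 kN/m; ΣW sinα = 69.6 kN/m
Resisting = 51.3 + 99.1·tan26.9° = 51.3 + 50.3 = 101.6 kN/m
FS = 101.6 / 69.6 = 1.459

FS = 1.46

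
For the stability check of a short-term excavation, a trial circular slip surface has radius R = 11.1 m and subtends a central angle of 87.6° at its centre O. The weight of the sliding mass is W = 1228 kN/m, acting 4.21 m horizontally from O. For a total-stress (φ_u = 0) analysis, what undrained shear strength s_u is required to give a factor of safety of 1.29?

s_u = 35.4 kPa

FS = s_u·L_a·R / (W·d), so s_u = FS·W·d / (L_a·R).
Arc length L_a = R·θ = 11.1·(87.6°·π/180) = 11.1·1.5289 = 16.97 m
s_u = 1.29·1228·4.21 / (16.97·11.1) = 6669.1 / 188.38 = 35.40 kPa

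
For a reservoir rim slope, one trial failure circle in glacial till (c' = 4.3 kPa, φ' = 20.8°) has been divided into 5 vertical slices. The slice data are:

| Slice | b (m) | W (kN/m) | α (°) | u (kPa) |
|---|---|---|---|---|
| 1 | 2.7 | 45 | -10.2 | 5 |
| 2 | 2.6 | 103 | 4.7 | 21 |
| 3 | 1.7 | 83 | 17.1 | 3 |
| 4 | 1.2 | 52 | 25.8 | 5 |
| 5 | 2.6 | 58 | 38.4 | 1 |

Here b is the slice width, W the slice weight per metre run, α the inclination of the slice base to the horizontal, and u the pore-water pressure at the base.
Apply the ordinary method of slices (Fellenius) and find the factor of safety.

Ordinary method of slices: FS = Σ[c'·Δl_i + (W_i cosα_i − u_i·Δl_i)·tanφ'] / Σ W_i sinα_i, with Δl_i = b_i / cosα_i.
Slice 1: Δl = 2.7/cos(-10.2°) = 2.743 m; N'_1 = 45·cos(-10.2°) − 5·2.743 = 30.6; c'Δl = 11.80; W sinα = -8.0
Slice 2: Δl = 2.6/cos4.7° = 2.609 m; N'_2 = 103·cos4.7° − 21·2.609 = 47.9; c'Δl = 11.22; W sinα = 8.4
Slice 3: Δl = 1.7/cos17.1° = 1.779 m; N'_3 = 83·cos17.1° − 3·1.779 = 74.0; c'Δl = 7.65; W sinα = 24.4
Slice 4: Δl = 1.2/cos25.8° = 1.333 m; N'_4 = 52·cos25.8° − 5·1.333 = 40.2; c'Δl = 5.73; W sinα = 22.6
Slice 5: Δl = 2.6/cos38.4° = 3.318 m; N'_5 = 58·cos38.4° − 1·3.318 = 42.1; c'Δl = 14.27; W sinα = 36.0
Σc'Δl = 50.7 kN/m; ΣN' = 234.7 kN/m; ΣW sinα = 83.5 kN/m
Resisting = 50.7 + 234.7·tan20.8° = 50.7 + 89.2 = 139.8 kN/m
FS = 139.8 / 83.5 = 1.674

FS = 1.67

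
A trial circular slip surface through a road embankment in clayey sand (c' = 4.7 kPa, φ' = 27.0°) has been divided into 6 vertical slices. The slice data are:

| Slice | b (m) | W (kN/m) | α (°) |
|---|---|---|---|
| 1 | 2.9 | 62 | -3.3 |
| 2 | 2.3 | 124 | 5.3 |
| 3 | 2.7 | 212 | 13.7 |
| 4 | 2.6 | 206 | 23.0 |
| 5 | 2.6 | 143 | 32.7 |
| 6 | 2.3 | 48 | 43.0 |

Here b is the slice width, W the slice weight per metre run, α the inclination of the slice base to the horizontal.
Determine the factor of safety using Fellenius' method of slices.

FS = 1.83

Ordinary method of slices: FS = Σ[c'·Δl_i + (W_i cosα_i)·tanφ'] / Σ W_i sinα_i, with Δl_i = b_i / cosα_i.
Slice 1: Δl = 2.9/cos(-3.3°) = 2.905 m; N'_1 = 62·cos(-3.3°) = 61.9; c'Δl = 13.65; W sinα = -3.6
Slice 2: Δl = 2.3/cos5.3° = 2.310 m; N'_2 = 124·cos5.3° = 123.5; c'Δl = 10.86; W sinα = 11.5
Slice 3: Δl = 2.7/cos13.7° = 2.779 m; N'_3 = 212·cos13.7° = 206.0; c'Δl = 13.06; W sinα = 50.2
Slice 4: Δl = 2.6/cos23.0° = 2.825 m; N'_4 = 206·cos23.0° = 189.6; c'Δl = 13.28; W sinα = 80.5
Slice 5: Δl = 2.6/cos32.7° = 3.090 m; N'_5 = 143·cos32.7° = 120.3; c'Δl = 14.52; W sinα = 77.3
Slice 6: Δl = 2.3/cos43.0° = 3.145 m; N'_6 = 48·cos43.0° = 35.1; c'Δl = 14.78; W sinα = 32.7
Σc'Δl = 80.1 kN/m; ΣN' = 736.4 kN/m; ΣW sinα = 248.6 kN/m
Resisting = 80.1 + 736.4·tan27.0° = 80.1 + 375.2 = 455.4 kN/m
FS = 455.4 / 248.6 = 1.832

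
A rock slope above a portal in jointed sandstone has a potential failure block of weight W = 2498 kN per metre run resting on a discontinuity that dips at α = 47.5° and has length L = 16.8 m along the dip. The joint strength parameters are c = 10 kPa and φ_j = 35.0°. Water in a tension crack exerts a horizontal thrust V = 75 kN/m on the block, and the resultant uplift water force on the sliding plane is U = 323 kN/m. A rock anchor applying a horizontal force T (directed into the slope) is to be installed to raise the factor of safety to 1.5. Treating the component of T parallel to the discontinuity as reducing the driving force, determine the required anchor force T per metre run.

T = 1147 kN/m

Resolving forces along and normal to the sliding plane, with the horizontal anchor force T adding T·sinα to the effective normal force and T·cosα acting up the plane against the driving force:
FS = [cL + (W cosα − U − V sinα + T sinα) tanφ_j] / [W sinα + V cosα − T cosα]
Without the anchor: N' = 1309.3 kN/m, driving T_d = 1892.4 kN/m, resisting R = 10·16.8 + 1309.3·tan35.0° = 1084.8 kN/m, FS = 0.57.
Setting FS = 1.5 and solving for T:
1.5·(1892.4 − T cos47.5°) = 1084.8 + T sin47.5°·tan35.0°
T·(sin47.5°·tan35.0° + 1.5·cos47.5°) = 1.5·1892.4 − 1084.8
T·(0.7373·0.7002 + 1.5·0.6756) = 2838.6 − 1084.8 = 1753.8
T·1.5296 = 1753.8
T = 1146.5 kN/m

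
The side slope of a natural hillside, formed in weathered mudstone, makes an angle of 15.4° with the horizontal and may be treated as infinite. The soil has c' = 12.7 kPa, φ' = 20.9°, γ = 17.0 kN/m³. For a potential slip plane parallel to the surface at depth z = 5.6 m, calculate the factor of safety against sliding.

For an infinite slope with a slip plane parallel to the surface (no pore pressure): FS = [c' + γz cos²β tanφ'] / [γz sinβ cosβ].
γz = 17.0·5.6 = 95.20 kN/m²
Numerator = 12.7 + 95.20·cos²15.4°·tan20.9° = 12.7 + 95.20·0.9295·0.3819 = 46.490 kPa
Denominator = 95.20·sin15.4°·cos15.4° = 95.20·0.2656·0.9641 = 24.373 kPa
FS = 46.490 / 24.373 = 1.907

FS = 1.91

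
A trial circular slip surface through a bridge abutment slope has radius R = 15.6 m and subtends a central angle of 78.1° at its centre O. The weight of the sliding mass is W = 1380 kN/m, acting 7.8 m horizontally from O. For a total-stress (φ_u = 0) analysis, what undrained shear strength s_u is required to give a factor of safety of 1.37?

FS = s_u·L_a·R / (W·d), so s_u = FS·W·d / (L_a·R).
Arc length L_a = R·θ = 15.6·(78.1°·π/180) = 15.6·1.3631 = 21.26 m
s_u = 1.37·1380·7.8 / (21.26·15.6) = 14746.7 / 331.72 = 44.45 kPa

s_u = 44.5 kPa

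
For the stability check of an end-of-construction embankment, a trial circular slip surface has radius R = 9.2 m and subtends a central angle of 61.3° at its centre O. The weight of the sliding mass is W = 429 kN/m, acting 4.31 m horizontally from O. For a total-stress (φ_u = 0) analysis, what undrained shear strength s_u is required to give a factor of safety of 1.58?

FS = s_u·L_a·R / (W·d), so s_u = FS·W·d / (L_a·R).
Arc length L_a = R·θ = 9.2·(61.3°·π/180) = 9.2·1.0699 = 9.84 m
s_u = 1.58·429·4.31 / (9.84·9.2) = 2921.4 / 90.56 = 32.26 kPa

s_u = 32.3 kPa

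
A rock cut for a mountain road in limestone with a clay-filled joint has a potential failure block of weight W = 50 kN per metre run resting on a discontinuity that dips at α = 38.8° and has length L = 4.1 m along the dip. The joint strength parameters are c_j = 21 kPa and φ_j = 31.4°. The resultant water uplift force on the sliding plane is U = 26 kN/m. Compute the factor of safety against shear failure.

Resolving the block weight along and normal to the plane and applying the Mohr–Coulomb strength on the joint:
N' = W cosα − U = 50·cos38.8° − 26 = 13.0 kN/m
Driving force T = W sinα = 50·sin38.8° = 31.3 kN/m
Resisting force R = c_j·L + N'·tanφ_j = 21·4.1 + 13.0·tan31.4° = 86.1 + 7.9 = 94.0 kN/m
FS = R / T = 94.0 / 31.3 = 3.001

FS = 3.00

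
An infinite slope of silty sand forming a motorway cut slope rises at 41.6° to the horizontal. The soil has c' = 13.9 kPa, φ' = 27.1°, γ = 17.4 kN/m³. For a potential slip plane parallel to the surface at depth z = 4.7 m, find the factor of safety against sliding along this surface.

For an infinite slope with a slip plane parallel to the surface (no pore pressure): FS = [c' + γz cos²β tanφ'] / [γz sinβ cosβ].
γz = 17.4·4.7 = 81.78 kN/m²
Numerator = 13.9 + 81.78·cos²41.6°·tan27.1° = 13.9 + 81.78·0.5592·0.5117 = 37.302 kPa
Denominator = 81.78·sin41.6°·cos41.6° = 81.78·0.6639·0.7478 = 40.602 kPa
FS = 37.302 / 40.602 = 0.919

FS = 0.92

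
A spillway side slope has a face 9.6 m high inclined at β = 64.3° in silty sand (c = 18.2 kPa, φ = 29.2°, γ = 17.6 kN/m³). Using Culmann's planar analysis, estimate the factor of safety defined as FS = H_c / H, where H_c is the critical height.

FS = 1.86

H_c = (4c/γ) · sinβ cosφ / [1 − cos(β − φ)]
    = (4·18.2/17.6) · sin64.3°·cos29.2° / [1 − cos35.1°]
    = 4.136 · 0.7866 / 0.1819 = 17.89 m
FS = H_c / H = 17.89 / 9.6 = 1.864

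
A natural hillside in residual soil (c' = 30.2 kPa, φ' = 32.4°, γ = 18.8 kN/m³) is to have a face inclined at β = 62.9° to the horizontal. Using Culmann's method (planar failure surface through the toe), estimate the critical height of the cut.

H_c = 34.90 m

Culmann's analysis gives the critical failure plane at α_cr = (β + φ')/2 = (62.9 + 32.4)/2 = 47.6°, and the critical height
H_c = (4c'/γ) · sinβ cosφ' / [1 − cos(β − φ')]
    = (4·30.2/18.8) · sin62.9°·cos32.4° / [1 − cos(30.5°)]
    = 6.426 · 0.8902·0.8443 / [1 − 0.8616]
    = 6.426 · 0.7516 / 0.1384
    = 34.90 m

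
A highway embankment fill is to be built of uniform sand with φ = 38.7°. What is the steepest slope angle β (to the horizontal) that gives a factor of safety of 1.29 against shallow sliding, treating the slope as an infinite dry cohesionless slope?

β = 31.8°

For an infinite dry cohesionless slope FS = tanφ/tanβ, so tanβ = tanφ / FS.
tanβ = tan38.7° / 1.29 = 0.8012 / 1.29 = 0.6210
β = arctan(0.6210) = 31.84°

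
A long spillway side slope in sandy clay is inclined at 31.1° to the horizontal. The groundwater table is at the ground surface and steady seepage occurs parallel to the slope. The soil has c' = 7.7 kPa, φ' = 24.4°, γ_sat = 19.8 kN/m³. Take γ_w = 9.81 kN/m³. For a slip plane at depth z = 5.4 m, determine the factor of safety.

With seepage parallel to the slope and the water table at the surface, the effective normal stress on the slip plane uses the buoyant unit weight γ' = γ_sat − γ_w while the driving shear stress uses γ_sat:
FS = [c' + γ' z cos²β tanφ'] / [γ_sat z sinβ cosβ]
γ' = 19.8 − 9.81 = 9.99 kN/m³
Numerator = 7.7 + 9.99·5.4·cos²31.1°·tan24.4° = 7.7 + 9.99·5.4·0.7332·0.4536 = 25.642 kPa
Denominator = 19.8·5.4·sin31.1°·cos31.1° = 19.8·5.4·0.5165·0.8563 = 47.290 kPa
FS = 25.642 / 47.290 = 0.542

FS = 0.54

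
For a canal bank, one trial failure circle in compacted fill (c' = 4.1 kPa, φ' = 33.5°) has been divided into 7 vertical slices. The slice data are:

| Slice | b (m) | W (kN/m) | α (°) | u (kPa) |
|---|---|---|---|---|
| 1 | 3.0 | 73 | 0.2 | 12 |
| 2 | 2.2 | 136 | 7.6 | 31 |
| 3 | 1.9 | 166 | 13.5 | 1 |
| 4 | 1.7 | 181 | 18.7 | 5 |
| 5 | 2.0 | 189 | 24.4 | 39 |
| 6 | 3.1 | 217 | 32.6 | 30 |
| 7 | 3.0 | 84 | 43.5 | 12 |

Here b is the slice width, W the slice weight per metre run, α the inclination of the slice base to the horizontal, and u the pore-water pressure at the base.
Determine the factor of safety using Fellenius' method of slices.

Ordinary method of slices: FS = Σ[c'·Δl_i + (W_i cosα_i − u_i·Δl_i)·tanφ'] / Σ W_i sinα_i, with Δl_i = b_i / cosα_i.
Slice 1: Δl = 3.0/cos0.2° = 3.000 m; N'_1 = 73·cos0.2° − 12·3.000 = 37.0; c'Δl = 12.30; W sinα = 0.3
Slice 2: Δl = 2.2/cos7.6° = 2.219 m; N'_2 = 136·cos7.6° − 31·2.219 = 66.0; c'Δl = 9.10; W sinα = 18.0
Slice 3: Δl = 1.9/cos13.5° = 1.954 m; N'_3 = 166·cos13.5° − 1·1.954 = 159.5; c'Δl = 8.01; W sinα = 38.8
Slice 4: Δl = 1.7/cos18.7° = 1.795 m; N'_4 = 181·cos18.7° − 5·1.795 = 162.5; c'Δl = 7.36; W sinα = 58.0
Slice 5: Δl = 2.0/cos24.4° = 2.196 m; N'_5 = 189·cos24.4° − 39·2.196 = 86.5; c'Δl = 9.00; W sinα = 78.1
Slice 6: Δl = 3.1/cos32.6° = 3.680 m; N'_6 = 217·cos32.6° − 30·3.680 = 72.4; c'Δl = 15.09; W sinα = 116.9
Slice 7: Δl = 3.0/cos43.5° = 4.136 m; N'_7 = 84·cos43.5° − 12·4.136 = 11.3; c'Δl = 16.96; W sinα = 57.8
Σc'Δl = 77.8 kN/m; ΣN' = 595.1 kN/m; ΣW sinα = 367.8 kN/m
Resisting = 77.8 + 595.1·tan33.5° = 77.8 + 393.9 = 471.7 kN/m
FS = 471.7 / 367.8 = 1.282

FS = 1.28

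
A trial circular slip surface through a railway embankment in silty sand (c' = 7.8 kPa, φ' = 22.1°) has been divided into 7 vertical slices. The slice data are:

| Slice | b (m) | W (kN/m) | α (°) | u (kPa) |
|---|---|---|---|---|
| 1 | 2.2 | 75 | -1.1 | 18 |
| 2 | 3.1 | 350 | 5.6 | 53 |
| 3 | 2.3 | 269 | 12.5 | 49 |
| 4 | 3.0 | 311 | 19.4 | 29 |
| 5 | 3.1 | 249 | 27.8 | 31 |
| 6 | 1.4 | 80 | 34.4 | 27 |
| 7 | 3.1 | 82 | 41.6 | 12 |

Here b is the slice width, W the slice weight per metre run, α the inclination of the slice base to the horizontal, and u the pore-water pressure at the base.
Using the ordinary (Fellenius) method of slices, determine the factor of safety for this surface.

Ordinary method of slices: FS = Σ[c'·Δl_i + (W_i cosα_i − u_i·Δl_i)·tanφ'] / Σ W_i sinα_i, with Δl_i = b_i / cosα_i.
Slice 1: Δl = 2.2/cos(-1.1°) = 2.200 m; N'_1 = 75·cos(-1.1°) − 18·2.200 = 35.4; c'Δl = 17.16; W sinα = -1.4
Slice 2: Δl = 3.1/cos5.6° = 3.115 m; N'_2 = 350·cos5.6° − 53·3.115 = 183.2; c'Δl = 24.30; W sinα = 34.2
Slice 3: Δl = 2.3/cos12.5° = 2.356 m; N'_3 = 269·cos12.5° − 49·2.356 = 147.2; c'Δl = 18.38; W sinα = 58.2
Slice 4: Δl = 3.0/cos19.4° = 3.181 m; N'_4 = 311·cos19.4° − 29·3.181 = 201.1; c'Δl = 24.81; W sinα = 103.3
Slice 5: Δl = 3.1/cos27.8° = 3.504 m; N'_5 = 249·cos27.8° − 31·3.504 = 111.6; c'Δl = 27.33; W sinα = 116.1
Slice 6: Δl = 1.4/cos34.4° = 1.697 m; N'_6 = 80·cos34.4° − 27·1.697 = 20.2; c'Δl = 13.23; W sinα = 45.2
Slice 7: Δl = 3.1/cos41.6° = 4.146 m; N'_7 = 82·cos41.6° − 12·4.146 = 11.6; c'Δl = 32.33; W sinα = 54.4
Σc'Δl = 157.5 kN/m; ΣN' = 710.3 kN/m; ΣW sinα = 410.0 kN/m
Resisting = 157.5 + 710.3·tan22.1° = 157.5 + 288.4 = 446.0 kN/m
FS = 446.0 / 410.0 = 1.088

FS = 1.09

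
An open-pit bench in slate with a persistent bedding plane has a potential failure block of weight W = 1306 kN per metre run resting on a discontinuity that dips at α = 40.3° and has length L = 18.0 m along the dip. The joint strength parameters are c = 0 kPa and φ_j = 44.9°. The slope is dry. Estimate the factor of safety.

Resolving the block weight along and normal to the plane and applying the Mohr–Coulomb strength on the joint:
N' = W cosα = 1306·cos40.3° = 996.0 kN/m
Driving force T = W sinα = 1306·sin40.3° = 844.7 kN/m
Resisting force R = c·L + N'·tanφ_j = 0·18.0 + 996.0·tan44.9° = 0.0 + 992.6 = 992.6 kN/m
FS = R / T = 992.6 / 844.7 = 1.175

FS = 1.18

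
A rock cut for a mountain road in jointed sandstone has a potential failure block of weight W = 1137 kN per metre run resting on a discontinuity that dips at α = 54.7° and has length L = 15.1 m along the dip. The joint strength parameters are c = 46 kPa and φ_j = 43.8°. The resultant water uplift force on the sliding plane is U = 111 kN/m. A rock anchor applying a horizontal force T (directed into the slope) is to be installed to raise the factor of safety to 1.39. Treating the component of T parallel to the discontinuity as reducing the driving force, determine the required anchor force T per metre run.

T = 45 kN/m

Resolving forces along and normal to the sliding plane, with the horizontal anchor force T adding T·sinα to the effective normal force and T·cosα acting up the plane against the driving force:
FS = [cL + (W cosα − U + T sinα) tanφ_j] / [W sinα − T cosα]
Without the anchor: N' = 546.0 kN/m, driving T_d = 927.9 kN/m, resisting R = 46·15.1 + 546.0·tan43.8° = 1218.2 kN/m, FS = 1.31.
Setting FS = 1.39 and solving for T:
1.39·(927.9 − T cos54.7°) = 1218.2 + T sin54.7°·tan43.8°
T·(sin54.7°·tan43.8° + 1.39·cos54.7°) = 1.39·927.9 − 1218.2
T·(0.8161·0.9590 + 1.39·0.5779) = 1289.8 − 1218.2 = 71.6
T·1.5859 = 71.6
T = 45.2 kN/m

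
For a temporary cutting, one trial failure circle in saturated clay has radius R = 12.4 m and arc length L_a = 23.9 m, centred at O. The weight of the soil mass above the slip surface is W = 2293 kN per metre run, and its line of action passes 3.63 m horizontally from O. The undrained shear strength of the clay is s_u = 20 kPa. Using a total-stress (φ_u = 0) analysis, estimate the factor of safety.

FS = 0.71

Taking moments about the centre O, the resisting moment is provided by the undrained shear strength acting along the arc:
M_R = s_u·L_a·R = 20·23.90·12.4 = 5927.2 kN·m/m
M_D = W·d = 2293·3.63 = 8323.6 kN·m/m
FS = M_R / M_D = 5927.2 / 8323.6 = 0.712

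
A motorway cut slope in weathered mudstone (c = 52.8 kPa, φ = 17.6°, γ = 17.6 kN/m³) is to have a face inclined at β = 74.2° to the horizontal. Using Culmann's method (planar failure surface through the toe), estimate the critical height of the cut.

Culmann's analysis gives the critical failure plane at α_cr = (β + φ)/2 = (74.2 + 17.6)/2 = 45.9°, and the critical height
H_c = (4c/γ) · sinβ cosφ / [1 − cos(β − φ)]
    = (4·52.8/17.6) · sin74.2°·cos17.6° / [1 − cos(56.6°)]
    = 12.000 · 0.9622·0.9532 / [1 − 0.5505]
    = 12.000 · 0.9172 / 0.4495
    = 24.48 m

H_c = 24.48 m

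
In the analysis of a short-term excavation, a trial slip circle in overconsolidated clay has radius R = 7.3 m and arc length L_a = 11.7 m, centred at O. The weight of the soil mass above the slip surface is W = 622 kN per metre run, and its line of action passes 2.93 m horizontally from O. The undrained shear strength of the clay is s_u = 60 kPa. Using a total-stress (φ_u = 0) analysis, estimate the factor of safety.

FS = 2.81

Taking moments about the centre O, the resisting moment is provided by the undrained shear strength acting along the arc:
M_R = s_u·L_a·R = 60·11.70·7.3 = 5124.6 kN·m/m
M_D = W·d = 622·2.93 = 1822.5 kN·m/m
FS = M_R / M_D = 5124.6 / 1822.5 = 2.812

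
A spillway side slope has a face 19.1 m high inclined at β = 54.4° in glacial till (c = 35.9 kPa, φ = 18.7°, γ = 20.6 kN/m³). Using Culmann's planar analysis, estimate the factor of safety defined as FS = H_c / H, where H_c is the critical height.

H_c = (4c/γ) · sinβ cosφ / [1 − cos(β − φ)]
    = (4·35.9/20.6) · sin54.4°·cos18.7° / [1 − cos35.7°]
    = 6.971 · 0.7702 / 0.1879 = 28.57 m
FS = H_c / H = 28.57 / 19.1 = 1.496

FS = 1.50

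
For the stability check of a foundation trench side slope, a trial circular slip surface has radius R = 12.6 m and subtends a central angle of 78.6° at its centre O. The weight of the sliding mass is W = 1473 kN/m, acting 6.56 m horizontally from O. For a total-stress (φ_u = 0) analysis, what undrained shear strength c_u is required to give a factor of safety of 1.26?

FS = c_u·L_a·R / (W·d), so c_u = FS·W·d / (L_a·R).
Arc length L_a = R·θ = 12.6·(78.6°·π/180) = 12.6·1.3718 = 17.29 m
c_u = 1.26·1473·6.56 / (17.29·12.6) = 12175.2 / 217.79 = 55.90 kPa

c_u = 55.9 kPa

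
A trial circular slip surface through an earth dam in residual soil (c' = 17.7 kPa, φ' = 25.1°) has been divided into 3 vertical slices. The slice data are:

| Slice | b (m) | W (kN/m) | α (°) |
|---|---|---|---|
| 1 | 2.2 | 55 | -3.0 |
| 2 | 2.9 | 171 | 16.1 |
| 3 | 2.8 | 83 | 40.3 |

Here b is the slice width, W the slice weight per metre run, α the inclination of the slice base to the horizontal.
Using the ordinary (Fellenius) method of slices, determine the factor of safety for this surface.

FS = 2.95

Ordinary method of slices: FS = Σ[c'·Δl_i + (W_i cosα_i)·tanφ'] / Σ W_i sinα_i, with Δl_i = b_i / cosα_i.
Slice 1: Δl = 2.2/cos(-3.0°) = 2.203 m; N'_1 = 55·cos(-3.0°) = 54.9; c'Δl = 38.99; W sinα = -2.9
Slice 2: Δl = 2.9/cos16.1° = 3.018 m; N'_2 = 171·cos16.1° = 164.3; c'Δl = 53.43; W sinα = 47.4
Slice 3: Δl = 2.8/cos40.3° = 3.671 m; N'_3 = 83·cos40.3° = 63.3; c'Δl = 64.98; W sinα = 53.7
Σc'Δl = 157.4 kN/m; ΣN' = 282.5 kN/m; ΣW sinα = 98.2 kN/m
Resisting = 157.4 + 282.5·tan25.1° = 157.4 + 132.3 = 289.7 kN/m
FS = 289.7 / 98.2 = 2.950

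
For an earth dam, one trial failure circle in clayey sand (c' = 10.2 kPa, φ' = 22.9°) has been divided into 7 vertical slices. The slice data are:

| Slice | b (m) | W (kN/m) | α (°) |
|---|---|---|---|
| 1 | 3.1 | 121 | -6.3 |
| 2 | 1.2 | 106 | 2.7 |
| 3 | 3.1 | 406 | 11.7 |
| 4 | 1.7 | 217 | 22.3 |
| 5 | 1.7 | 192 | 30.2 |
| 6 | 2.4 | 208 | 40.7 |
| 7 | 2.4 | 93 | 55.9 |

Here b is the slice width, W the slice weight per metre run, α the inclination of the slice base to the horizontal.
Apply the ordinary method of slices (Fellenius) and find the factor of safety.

Ordinary method of slices: FS = Σ[c'·Δl_i + (W_i cosα_i)·tanφ'] / Σ W_i sinα_i, with Δl_i = b_i / cosα_i.
Slice 1: Δl = 3.1/cos(-6.3°) = 3.119 m; N'_1 = 121·cos(-6.3°) = 120.3; c'Δl = 31.81; W sinα = -13.3
Slice 2: Δl = 1.2/cos2.7° = 1.201 m; N'_2 = 106·cos2.7° = 105.9; c'Δl = 12.25; W sinα = 5.0
Slice 3: Δl = 3.1/cos11.7° = 3.166 m; N'_3 = 406·cos11.7° = 397.6; c'Δl = 32.29; W sinα = 82.3
Slice 4: Δl = 1.7/cos22.3° = 1.837 m; N'_4 = 217·cos22.3° = 200.8; c'Δl = 18.74; W sinα = 82.3
Slice 5: Δl = 1.7/cos30.2° = 1.967 m; N'_5 = 192·cos30.2° = 165.9; c'Δl = 20.06; W sinα = 96.6
Slice 6: Δl = 2.4/cos40.7° = 3.166 m; N'_6 = 208·cos40.7° = 157.7; c'Δl = 32.29; W sinα = 135.6
Slice 7: Δl = 2.4/cos55.9° = 4.281 m; N'_7 = 93·cos55.9° = 52.1; c'Δl = 43.66; W sinα = 77.0
Σc'Δl = 191.1 kN/m; ΣN' = 1200.3 kN/m; ΣW sinα = 465.6 kN/m
Resisting = 191.1 + 1200.3·tan22.9° = 191.1 + 507.0 = 698.1 kN/m
FS = 698.1 / 465.6 = 1.499

FS = 1.50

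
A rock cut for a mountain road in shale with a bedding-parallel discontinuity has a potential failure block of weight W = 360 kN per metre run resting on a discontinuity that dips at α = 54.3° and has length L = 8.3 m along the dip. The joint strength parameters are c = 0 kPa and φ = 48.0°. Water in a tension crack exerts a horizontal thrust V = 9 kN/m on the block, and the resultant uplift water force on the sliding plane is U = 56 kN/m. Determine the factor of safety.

Resolving the block weight along and normal to the plane and applying the Mohr–Coulomb strength on the joint:
N' = W cosα − U − V sinα = 360·cos54.3° − 56 − 9·sin54.3° = 146.8 kN/m
Driving force T = W sinα + V cosα = 360·sin54.3° + 9·cos54.3° = 297.6 kN/m
Resisting force R = c·L + N'·tanφ = 0·8.3 + 146.8·tan48.0° = 0.0 + 163.0 = 163.0 kN/m
FS = R / T = 163.0 / 297.6 = 0.548

FS = 0.55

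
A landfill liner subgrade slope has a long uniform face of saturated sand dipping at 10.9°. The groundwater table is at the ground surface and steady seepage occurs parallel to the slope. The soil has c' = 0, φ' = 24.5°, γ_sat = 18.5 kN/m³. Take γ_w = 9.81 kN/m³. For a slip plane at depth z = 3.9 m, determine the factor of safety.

With seepage parallel to the slope and the water table at the surface, the effective normal stress on the slip plane uses the buoyant unit weight γ' = γ_sat − γ_w while the driving shear stress uses γ_sat:
FS = [c' + γ' z cos²β tanφ'] / [γ_sat z sinβ cosβ]
(For c' = 0 this reduces to FS = (γ'/γ_sat)·tanφ'/tanβ.)
γ' = 18.5 − 9.81 = 8.69 kN/m³
Numerator = 0.0 + 8.69·3.9·cos²10.9°·tan24.5° = 0.0 + 8.69·3.9·0.9642·0.4557 = 14.893 kPa
Denominator = 18.5·3.9·sin10.9°·cos10.9° = 18.5·3.9·0.1891·0.9820 = 13.397 kPa
FS = 14.893 / 13.397 = 1.112

FS = 1.11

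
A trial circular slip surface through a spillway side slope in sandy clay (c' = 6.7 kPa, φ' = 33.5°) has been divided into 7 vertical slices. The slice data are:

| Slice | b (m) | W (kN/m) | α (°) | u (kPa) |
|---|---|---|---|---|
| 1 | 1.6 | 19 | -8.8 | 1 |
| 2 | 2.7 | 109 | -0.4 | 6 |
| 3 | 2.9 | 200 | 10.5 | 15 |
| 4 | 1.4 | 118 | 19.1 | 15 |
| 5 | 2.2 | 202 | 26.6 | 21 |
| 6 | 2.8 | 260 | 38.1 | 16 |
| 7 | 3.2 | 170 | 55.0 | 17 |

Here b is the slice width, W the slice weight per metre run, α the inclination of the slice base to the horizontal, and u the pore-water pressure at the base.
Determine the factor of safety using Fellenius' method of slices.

FS = 1.20

Ordinary method of slices: FS = Σ[c'·Δl_i + (W_i cosα_i − u_i·Δl_i)·tanφ'] / Σ W_i sinα_i, with Δl_i = b_i / cosα_i.
Slice 1: Δl = 1.6/cos(-8.8°) = 1.619 m; N'_1 = 19·cos(-8.8°) − 1·1.619 = 17.2; c'Δl = 10.85; W sinα = -2.9
Slice 2: Δl = 2.7/cos(-0.4°) = 2.700 m; N'_2 = 109·cos(-0.4°) − 6·2.700 = 92.8; c'Δl = 18.09; W sinα = -0.8
Slice 3: Δl = 2.9/cos10.5° = 2.949 m; N'_3 = 200·cos10.5° − 15·2.949 = 152.4; c'Δl = 19.76; W sinα = 36.4
Slice 4: Δl = 1.4/cos19.1° = 1.482 m; N'_4 = 118·cos19.1° − 15·1.482 = 89.3; c'Δl = 9.93; W sinα = 38.6
Slice 5: Δl = 2.2/cos26.6° = 2.460 m; N'_5 = 202·cos26.6° − 21·2.460 = 129.0; c'Δl = 16.48; W sinα = 90.4
Slice 6: Δl = 2.8/cos38.1° = 3.558 m; N'_6 = 260·cos38.1° − 16·3.558 = 147.7; c'Δl = 23.84; W sinα = 160.4
Slice 7: Δl = 3.2/cos55.0° = 5.579 m; N'_7 = 170·cos55.0° − 17·5.579 = 2.7; c'Δl = 37.38; W sinα = 139.3
Σc'Δl = 136.3 kN/m; ΣN' = 630.9 kN/m; ΣW sinα = 461.5 kN/m
Resisting = 136.3 + 630.9·tan33.5° = 136.3 + 417.6 = 553.9 kN/m
FS = 553.9 / 461.5 = 1.200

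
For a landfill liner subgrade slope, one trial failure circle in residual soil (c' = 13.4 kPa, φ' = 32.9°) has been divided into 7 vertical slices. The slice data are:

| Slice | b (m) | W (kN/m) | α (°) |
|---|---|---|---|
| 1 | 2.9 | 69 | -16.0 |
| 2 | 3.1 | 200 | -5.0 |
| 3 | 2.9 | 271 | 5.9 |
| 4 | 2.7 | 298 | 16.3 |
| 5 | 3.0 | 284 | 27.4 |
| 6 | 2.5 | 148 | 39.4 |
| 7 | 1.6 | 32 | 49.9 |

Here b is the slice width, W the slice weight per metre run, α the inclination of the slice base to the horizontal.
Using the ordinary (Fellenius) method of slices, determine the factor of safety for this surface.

FS = 3.28

Ordinary method of slices: FS = Σ[c'·Δl_i + (W_i cosα_i)·tanφ'] / Σ W_i sinα_i, with Δl_i = b_i / cosα_i.
Slice 1: Δl = 2.9/cos(-16.0°) = 3.017 m; N'_1 = 69·cos(-16.0°) = 66.3; c'Δl = 40.43; W sinα = -19.0
Slice 2: Δl = 3.1/cos(-5.0°) = 3.112 m; N'_2 = 200·cos(-5.0°) = 199.2; c'Δl = 41.70; W sinα = -17.4
Slice 3: Δl = 2.9/cos5.9° = 2.915 m; N'_3 = 271·cos5.9° = 269.6; c'Δl = 39.07; W sinα = 27.9
Slice 4: Δl = 2.7/cos16.3° = 2.813 m; N'_4 = 298·cos16.3° = 286.0; c'Δl = 37.70; W sinα = 83.6
Slice 5: Δl = 3.0/cos27.4° = 3.379 m; N'_5 = 284·cos27.4° = 252.1; c'Δl = 45.28; W sinα = 130.7
Slice 6: Δl = 2.5/cos39.4° = 3.235 m; N'_6 = 148·cos39.4° = 114.4; c'Δl = 43.35; W sinα = 93.9
Slice 7: Δl = 1.6/cos49.9° = 2.484 m; N'_7 = 32·cos49.9° = 20.6; c'Δl = 33.29; W sinα = 24.5
Σc'Δl = 280.8 kN/m; ΣN' = 1208.3 kN/m; ΣW sinα = 324.2 kN/m
Resisting = 280.8 + 1208.3·tan32.9° = 280.8 + 781.7 = 1062.5 kN/m
FS = 1062.5 / 324.2 = 3.278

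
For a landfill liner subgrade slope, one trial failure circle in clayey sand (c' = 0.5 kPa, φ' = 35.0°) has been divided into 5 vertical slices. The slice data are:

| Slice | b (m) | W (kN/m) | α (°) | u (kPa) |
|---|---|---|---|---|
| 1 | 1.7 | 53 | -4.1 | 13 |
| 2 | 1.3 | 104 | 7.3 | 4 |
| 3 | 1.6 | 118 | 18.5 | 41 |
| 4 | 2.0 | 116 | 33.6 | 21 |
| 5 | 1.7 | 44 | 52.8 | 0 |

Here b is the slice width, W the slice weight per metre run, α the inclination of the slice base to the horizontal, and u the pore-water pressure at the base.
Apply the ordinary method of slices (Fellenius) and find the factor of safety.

Ordinary method of slices: FS = Σ[c'·Δl_i + (W_i cosα_i − u_i·Δl_i)·tanφ'] / Σ W_i sinα_i, with Δl_i = b_i / cosα_i.
Slice 1: Δl = 1.7/cos(-4.1°) = 1.704 m; N'_1 = 53·cos(-4.1°) − 13·1.704 = 30.7; c'Δl = 0.85; W sinα = -3.8
Slice 2: Δl = 1.3/cos7.3° = 1.311 m; N'_2 = 104·cos7.3° − 4·1.311 = 97.9; c'Δl = 0.66; W sinα = 13.2
Slice 3: Δl = 1.6/cos18.5° = 1.687 m; N'_3 = 118·cos18.5° − 41·1.687 = 42.7; c'Δl = 0.84; W sinα = 37.4
Slice 4: Δl = 2.0/cos33.6° = 2.401 m; N'_4 = 116·cos33.6° − 21·2.401 = 46.2; c'Δl = 1.20; W sinα = 64.2
Slice 5: Δl = 1.7/cos52.8° = 2.812 m; N'_5 = 44·cos52.8° − 0·2.812 = 26.6; c'Δl = 1.41; W sinα = 35.0
Σc'Δl = 5.0 kN/m; ΣN' = 244.1 kN/m; ΣW sinα = 146.1 kN/m
Resisting = 5.0 + 244.1·tan35.0° = 5.0 + 171.0 = 175.9 kN/m
FS = 175.9 / 146.1 = 1.204

FS = 1.20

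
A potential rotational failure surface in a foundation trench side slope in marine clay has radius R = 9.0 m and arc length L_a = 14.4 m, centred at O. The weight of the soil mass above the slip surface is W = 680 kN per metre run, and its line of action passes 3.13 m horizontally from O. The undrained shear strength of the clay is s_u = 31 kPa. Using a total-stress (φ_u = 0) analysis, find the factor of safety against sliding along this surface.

FS = 1.89

Taking moments about the centre O, the resisting moment is provided by the undrained shear strength acting along the arc:
M_R = s_u·L_a·R = 31·14.40·9.0 = 4017.6 kN·m/m
M_D = W·d = 680·3.13 = 2128.4 kN·m/m
FS = M_R / M_D = 4017.6 / 2128.4 = 1.888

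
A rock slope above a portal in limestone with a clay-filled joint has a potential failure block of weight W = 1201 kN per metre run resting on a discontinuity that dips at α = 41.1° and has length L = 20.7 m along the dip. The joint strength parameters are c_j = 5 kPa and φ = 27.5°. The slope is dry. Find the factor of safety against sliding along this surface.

FS = 0.73

Resolving the block weight along and normal to the plane and applying the Mohr–Coulomb strength on the joint:
N' = W cosα = 1201·cos41.1° = 905.0 kN/m
Driving force T = W sinα = 1201·sin41.1° = 789.5 kN/m
Resisting force R = c_j·L + N'·tanφ = 5·20.7 + 905.0·tan27.5° = 103.5 + 471.1 = 574.6 kN/m
FS = R / T = 574.6 / 789.5 = 0.728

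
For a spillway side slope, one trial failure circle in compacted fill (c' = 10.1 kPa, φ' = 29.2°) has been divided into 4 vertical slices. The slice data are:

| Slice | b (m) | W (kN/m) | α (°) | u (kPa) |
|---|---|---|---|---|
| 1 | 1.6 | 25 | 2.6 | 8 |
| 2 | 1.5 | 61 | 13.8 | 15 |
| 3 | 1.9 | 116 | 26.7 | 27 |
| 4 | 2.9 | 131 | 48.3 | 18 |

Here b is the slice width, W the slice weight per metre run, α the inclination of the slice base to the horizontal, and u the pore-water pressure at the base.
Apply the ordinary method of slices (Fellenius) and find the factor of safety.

Ordinary method of slices: FS = Σ[c'·Δl_i + (W_i cosα_i − u_i·Δl_i)·tanφ'] / Σ W_i sinα_i, with Δl_i = b_i / cosα_i.
Slice 1: Δl = 1.6/cos2.6° = 1.602 m; N'_1 = 25·cos2.6° − 8·1.602 = 12.2; c'Δl = 16.18; W sinα = 1.1
Slice 2: Δl = 1.5/cos13.8° = 1.545 m; N'_2 = 61·cos13.8° − 15·1.545 = 36.1; c'Δl = 15.60; W sinα = 14.6
Slice 3: Δl = 1.9/cos26.7° = 2.127 m; N'_3 = 116·cos26.7° − 27·2.127 = 46.2; c'Δl = 21.48; W sinα = 52.1
Slice 4: Δl = 2.9/cos48.3° = 4.359 m; N'_4 = 131·cos48.3° − 18·4.359 = 8.7; c'Δl = 44.03; W sinα = 97.8
Σc'Δl = 97.3 kN/m; ΣN' = 103.1 kN/m; ΣW sinα = 165.6 kN/m
Resisting = 97.3 + 103.1·tan29.2° = 97.3 + 57.6 = 154.9 kN/m
FS = 154.9 / 165.6 = 0.935

FS = 0.94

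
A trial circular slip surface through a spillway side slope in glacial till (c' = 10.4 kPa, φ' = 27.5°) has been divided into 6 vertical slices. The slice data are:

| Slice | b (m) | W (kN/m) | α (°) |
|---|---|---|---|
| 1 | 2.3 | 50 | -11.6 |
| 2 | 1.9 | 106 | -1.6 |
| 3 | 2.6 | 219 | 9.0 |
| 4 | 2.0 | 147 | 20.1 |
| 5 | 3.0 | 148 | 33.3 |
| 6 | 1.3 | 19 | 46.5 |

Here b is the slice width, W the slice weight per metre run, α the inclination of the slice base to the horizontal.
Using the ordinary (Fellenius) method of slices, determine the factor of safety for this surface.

Ordinary method of slices: FS = Σ[c'·Δl_i + (W_i cosα_i)·tanφ'] / Σ W_i sinα_i, with Δl_i = b_i / cosα_i.
Slice 1: Δl = 2.3/cos(-11.6°) = 2.348 m; N'_1 = 50·cos(-11.6°) = 49.0; c'Δl = 24.42; W sinα = -10.1
Slice 2: Δl = 1.9/cos(-1.6°) = 1.901 m; N'_2 = 106·cos(-1.6°) = 106.0; c'Δl = 19.77; W sinα = -3.0
Slice 3: Δl = 2.6/cos9.0° = 2.632 m; N'_3 = 219·cos9.0° = 216.3; c'Δl = 27.38; W sinα = 34.3
Slice 4: Δl = 2.0/cos20.1° = 2.130 m; N'_4 = 147·cos20.1° = 138.0; c'Δl = 22.15; W sinα = 50.5
Slice 5: Δl = 3.0/cos33.3° = 3.589 m; N'_5 = 148·cos33.3° = 123.7; c'Δl = 37.33; W sinα = 81.3
Slice 6: Δl = 1.3/cos46.5° = 1.889 m; N'_6 = 19·cos46.5° = 13.1; c'Δl = 19.64; W sinα = 13.8
Σc'Δl = 150.7 kN/m; ΣN' = 646.1 kN/m; ΣW sinα = 166.8 kN/m
Resisting = 150.7 + 646.1·tan27.5° = 150.7 + 336.3 = 487.0 kN/m
FS = 487.0 / 166.8 = 2.920

FS = 2.92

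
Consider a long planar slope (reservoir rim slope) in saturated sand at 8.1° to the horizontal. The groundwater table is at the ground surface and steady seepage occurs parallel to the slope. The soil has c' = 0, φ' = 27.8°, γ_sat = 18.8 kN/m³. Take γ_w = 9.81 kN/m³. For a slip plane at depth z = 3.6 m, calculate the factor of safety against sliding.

FS = 1.77

With seepage parallel to the slope and the water table at the surface, the effective normal stress on the slip plane uses the buoyant unit weight γ' = γ_sat − γ_w while the driving shear stress uses γ_sat:
FS = [c' + γ' z cos²β tanφ'] / [γ_sat z sinβ cosβ]
(For c' = 0 this reduces to FS = (γ'/γ_sat)·tanφ'/tanβ.)
γ' = 18.8 − 9.81 = 8.99 kN/m³
Numerator = 0.0 + 8.99·3.6·cos²8.1°·tan27.8° = 0.0 + 8.99·3.6·0.9801·0.5272 = 16.725 kPa
Denominator = 18.8·3.6·sin8.1°·cos8.1° = 18.8·3.6·0.1409·0.9900 = 9.441 kPa
FS = 16.725 / 9.441 = 1.771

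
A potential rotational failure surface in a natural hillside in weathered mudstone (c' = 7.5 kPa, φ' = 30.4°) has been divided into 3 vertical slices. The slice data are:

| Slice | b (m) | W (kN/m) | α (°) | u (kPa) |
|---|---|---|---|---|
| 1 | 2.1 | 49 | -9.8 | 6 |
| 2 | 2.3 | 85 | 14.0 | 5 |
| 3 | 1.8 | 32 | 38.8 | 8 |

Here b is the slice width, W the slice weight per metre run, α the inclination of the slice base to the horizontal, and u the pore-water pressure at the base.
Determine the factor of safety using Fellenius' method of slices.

Ordinary method of slices: FS = Σ[c'·Δl_i + (W_i cosα_i − u_i·Δl_i)·tanφ'] / Σ W_i sinα_i, with Δl_i = b_i / cosα_i.
Slice 1: Δl = 2.1/cos(-9.8°) = 2.131 m; N'_1 = 49·cos(-9.8°) − 6·2.131 = 35.5; c'Δl = 15.98; W sinα = -8.3
Slice 2: Δl = 2.3/cos14.0° = 2.370 m; N'_2 = 85·cos14.0° − 5·2.370 = 70.6; c'Δl = 17.78; W sinα = 20.6
Slice 3: Δl = 1.8/cos38.8° = 2.310 m; N'_3 = 32·cos38.8° − 8·2.310 = 6.5; c'Δl = 17.32; W sinα = 20.1
Σc'Δl = 51.1 kN/m; ΣN' = 112.6 kN/m; ΣW sinα = 32.3 kN/m
Resisting = 51.1 + 112.6·tan30.4° = 51.1 + 66.1 = 117.1 kN/m
FS = 117.1 / 32.3 = 3.629

FS = 3.63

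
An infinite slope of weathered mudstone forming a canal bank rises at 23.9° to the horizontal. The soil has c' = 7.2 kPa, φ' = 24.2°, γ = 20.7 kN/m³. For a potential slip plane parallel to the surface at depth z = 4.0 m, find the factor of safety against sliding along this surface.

FS = 1.25

For an infinite slope with a slip plane parallel to the surface (no pore pressure): FS = [c' + γz cos²β tanφ'] / [γz sinβ cosβ].
γz = 20.7·4.0 = 82.80 kN/m²
Numerator = 7.2 + 82.80·cos²23.9°·tan24.2° = 7.2 + 82.80·0.8359·0.4494 = 38.304 kPa
Denominator = 82.80·sin23.9°·cos23.9° = 82.80·0.4051·0.9143 = 30.669 kPa
FS = 38.304 / 30.669 = 1.249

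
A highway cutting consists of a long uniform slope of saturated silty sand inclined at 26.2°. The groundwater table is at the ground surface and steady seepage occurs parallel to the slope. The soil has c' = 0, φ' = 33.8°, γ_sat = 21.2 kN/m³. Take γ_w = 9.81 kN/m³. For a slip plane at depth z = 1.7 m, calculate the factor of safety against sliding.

FS = 0.73

With seepage parallel to the slope and the water table at the surface, the effective normal stress on the slip plane uses the buoyant unit weight γ' = γ_sat − γ_w while the driving shear stress uses γ_sat:
FS = [c' + γ' z cos²β tanφ'] / [γ_sat z sinβ cosβ]
(For c' = 0 this reduces to FS = (γ'/γ_sat)·tanφ'/tanβ.)
γ' = 21.2 − 9.81 = 11.39 kN/m³
Numerator = 0.0 + 11.39·1.7·cos²26.2°·tan33.8° = 0.0 + 11.39·1.7·0.8051·0.6694 = 10.436 kPa
Denominator = 21.2·1.7·sin26.2°·cos26.2° = 21.2·1.7·0.4415·0.8973 = 14.277 kPa
FS = 10.436 / 14.277 = 0.731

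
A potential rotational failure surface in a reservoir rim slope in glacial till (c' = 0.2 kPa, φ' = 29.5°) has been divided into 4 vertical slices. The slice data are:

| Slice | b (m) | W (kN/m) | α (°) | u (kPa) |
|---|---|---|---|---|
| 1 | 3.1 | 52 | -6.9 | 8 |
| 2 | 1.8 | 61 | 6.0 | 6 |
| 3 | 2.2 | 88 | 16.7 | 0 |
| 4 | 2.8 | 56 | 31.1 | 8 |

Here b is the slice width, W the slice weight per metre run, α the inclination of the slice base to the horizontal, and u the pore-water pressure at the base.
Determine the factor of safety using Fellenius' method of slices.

FS = 1.94

Ordinary method of slices: FS = Σ[c'·Δl_i + (W_i cosα_i − u_i·Δl_i)·tanφ'] / Σ W_i sinα_i, with Δl_i = b_i / cosα_i.
Slice 1: Δl = 3.1/cos(-6.9°) = 3.123 m; N'_1 = 52·cos(-6.9°) − 8·3.123 = 26.6; c'Δl = 0.62; W sinα = -6.2
Slice 2: Δl = 1.8/cos6.0° = 1.810 m; N'_2 = 61·cos6.0° − 6·1.810 = 49.8; c'Δl = 0.36; W sinα = 6.4
Slice 3: Δl = 2.2/cos16.7° = 2.297 m; N'_3 = 88·cos16.7° − 0·2.297 = 84.3; c'Δl = 0.46; W sinα = 25.3
Slice 4: Δl = 2.8/cos31.1° = 3.270 m; N'_4 = 56·cos31.1° − 8·3.270 = 21.8; c'Δl = 0.65; W sinα = 28.9
Σc'Δl = 2.1 kN/m; ΣN' = 182.5 kN/m; ΣW sinα = 54.3 kN/m
Resisting = 2.1 + 182.5·tan29.5° = 2.1 + 103.3 = 105.4 kN/m
FS = 105.4 / 54.3 = 1.939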